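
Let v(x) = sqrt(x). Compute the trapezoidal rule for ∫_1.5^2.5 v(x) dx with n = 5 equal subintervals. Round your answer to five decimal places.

Δx = (2.5 − 1.5)/5 = 0.2.
v(1.5) ≈ 1.22474, v(1.7) ≈ 1.30384, v(1.9) ≈ 1.37840, v(2.1) ≈ 1.44914, v(2.3) ≈ 1.51658, v(2.5) ≈ 1.58114.
T_5 = (Δx/2)·[v(x_0) + 2v(x_1) + ... + 2v(x_{4}) + v(x_5)].
Sum ≈ 1.41018.

1.41018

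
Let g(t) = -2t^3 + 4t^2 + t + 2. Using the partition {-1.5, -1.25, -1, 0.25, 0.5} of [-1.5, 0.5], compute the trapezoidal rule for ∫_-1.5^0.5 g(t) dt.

12.265625

Subinterval widths: 0.25, 0.25, 1.25, 0.25.
g(-1.5) = 16.25, g(-1.25) = 10.90625, g(-1) = 7, g(0.25) = 2.46875, g(0.5) = 3.25.
On each subinterval the trapezoid contributes (Δt_i/2)·[g(t_{i-1}) + g(t_i)].
Sum = 12.265625.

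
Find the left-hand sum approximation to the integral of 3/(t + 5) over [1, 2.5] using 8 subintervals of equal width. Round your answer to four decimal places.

Δt = (2.5 − 1)/8 = 0.1875.
Left endpoints: 1, 1.1875, 1.375, 1.5625, 1.75, 1.9375, 2.125, 2.3125.
f(1) = 0.5, f(1.1875) = 16/33, f(1.375) = 8/17, f(1.5625) = 16/35, f(1.75) = 4/9, f(1.9375) = 16/37, f(2.125) = 8/19, f(2.3125) = 16/39.
Sum = Δt · [f(1) + f(1.1875) + f(1.375) + ...].
Sum ≈ 0.6789.

0.6789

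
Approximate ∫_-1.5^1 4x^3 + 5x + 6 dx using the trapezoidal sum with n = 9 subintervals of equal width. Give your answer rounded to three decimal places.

7.716

Δx = (1 − (-1.5))/9 = 5/18.
f(-1.5) = -15, f(-11/9) = -5405/729, f(-17/18) = -1525/729, f(-2/3) = 40/27, f(-7/18) = 2785/729, f(-1/9) = 3965/729, f(1/6) = 185/27, f(4/9) = 6250/729, f(13/18) = 8105/729, f(1) = 15.
T_9 = (Δx/2)·[f(x_0) + 2f(x_1) + ... + 2f(x_{8}) + f(x_9)].
Sum ≈ 7.716.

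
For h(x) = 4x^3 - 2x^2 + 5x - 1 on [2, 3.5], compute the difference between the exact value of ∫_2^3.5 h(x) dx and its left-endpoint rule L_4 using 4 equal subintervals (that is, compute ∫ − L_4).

23.37890625

Exact integral: ∫_2^3.5 h(x) dx = 129.9375.
L_4 = 106.55859375.
Error = 129.9375 − 106.55859375 = 23.37890625.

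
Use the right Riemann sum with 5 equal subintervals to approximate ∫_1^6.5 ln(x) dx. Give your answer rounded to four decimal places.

Δx = (6.5 − 1)/5 = 1.1.
Right endpoints: 2.1, 3.2, 4.3, 5.4, 6.5.
f(2.1) ≈ 0.7419, f(3.2) ≈ 1.1632, f(4.3) ≈ 1.4586, f(5.4) ≈ 1.6864, f(6.5) ≈ 1.8718.
Sum = Δx · [f(2.1) + f(3.2) + f(4.3) + f(5.4) + f(6.5)].
Sum ≈ 7.6141.

7.6141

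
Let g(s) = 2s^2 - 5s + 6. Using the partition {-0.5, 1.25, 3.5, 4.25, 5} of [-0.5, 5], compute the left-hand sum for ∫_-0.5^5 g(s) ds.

Subinterval widths: 1.75, 2.25, 0.75, 0.75.
Left endpoints: -0.5, 1.25, 3.5, 4.25.
g(-0.5) = 9, g(1.25) = 2.875, g(3.5) = 13, g(4.25) = 20.875.
Sum = Σ Δs_i · g(s_i).
Sum = 47.625.

47.625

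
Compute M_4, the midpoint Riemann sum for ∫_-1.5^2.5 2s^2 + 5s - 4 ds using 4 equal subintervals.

6

Δs = (2.5 − (-1.5))/4 = 1.
Midpoints: -1, 0, 1, 2.
f(-1) = -7, f(0) = -4, f(1) = 3, f(2) = 14.
Sum = Δs · [f(-1) + f(0) + f(1) + f(2)].
Sum = 6.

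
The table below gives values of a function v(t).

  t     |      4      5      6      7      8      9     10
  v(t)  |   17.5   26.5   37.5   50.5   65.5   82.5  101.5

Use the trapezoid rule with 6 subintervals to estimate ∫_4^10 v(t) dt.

Δt = 1.
T_6 = (1/2)·[17.5 + 2·26.5 + 2·37.5 + 2·50.5 + 2·65.5 + 2·82.5 + 101.5] = 322.

322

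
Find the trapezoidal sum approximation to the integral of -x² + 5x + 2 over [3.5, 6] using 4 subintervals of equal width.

Δx = (6 − 3.5)/4 = 0.625.
f(3.5) = 7.25, f(4.125) = 5.609375, f(4.75) = 3.1875, f(5.375) = -0.015625, f(6) = -4.
T_4 = (Δx/2)·[f(x_0) + 2f(x_1) + 2f(x_2) + 2f(x_3) + f(x_4)].
Sum = 6.50390625.

6.50390625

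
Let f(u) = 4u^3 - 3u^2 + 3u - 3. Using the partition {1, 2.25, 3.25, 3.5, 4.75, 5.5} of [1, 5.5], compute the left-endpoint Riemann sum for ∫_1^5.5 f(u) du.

Subinterval widths: 1.25, 1, 0.25, 1.25, 0.75.
Left endpoints: 1, 2.25, 3.25, 3.5, 4.75.
f(1) = 1, f(2.25) = 34.125, f(3.25) = 112.375, f(3.5) = 142.25, f(4.75) = 372.25.
Sum = Σ Δu_i · f(u_i).
Sum = 520.46875.

520.46875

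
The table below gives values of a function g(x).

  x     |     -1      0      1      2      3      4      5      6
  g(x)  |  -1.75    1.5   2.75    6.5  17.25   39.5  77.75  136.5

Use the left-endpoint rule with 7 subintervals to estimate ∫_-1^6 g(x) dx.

Δx = 1.
Sum = 1·[(-1.75) + 1.5 + 2.75 + 6.5 + 17.25 + 39.5 + 77.75] = 143.5.

143.5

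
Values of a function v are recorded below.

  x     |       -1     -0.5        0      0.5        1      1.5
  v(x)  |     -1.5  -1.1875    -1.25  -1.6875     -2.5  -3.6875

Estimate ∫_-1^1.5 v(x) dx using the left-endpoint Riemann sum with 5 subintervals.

-4.0625

Δx = 0.5.
Sum = 0.5·[(-1.5) + (-1.1875) + (-1.25) + (-1.6875) + (-2.5)] = -4.0625.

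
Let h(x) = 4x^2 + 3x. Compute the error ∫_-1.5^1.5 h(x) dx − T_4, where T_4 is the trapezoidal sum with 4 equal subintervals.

Exact integral: ∫_-1.5^1.5 h(x) dx = 9.
T_4 = 10.125.
Error = 9 − 10.125 = -1.125.

-1.125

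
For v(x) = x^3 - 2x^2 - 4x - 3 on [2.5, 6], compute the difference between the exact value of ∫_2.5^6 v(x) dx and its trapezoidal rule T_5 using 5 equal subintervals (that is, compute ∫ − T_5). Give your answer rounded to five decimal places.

-3.07271

Exact integral: ∫_2.5^6 v(x) dx ≈ 110.6510417.
T_5 = 113.72375.
Error ≈ 110.6510417 − 113.72375 ≈ -3.07271.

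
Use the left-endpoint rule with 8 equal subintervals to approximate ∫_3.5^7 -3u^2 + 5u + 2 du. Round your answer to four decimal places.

-181.2959

Δu = (7 − 3.5)/8 = 0.4375.
Left endpoints: 3.5, 3.9375, 4.375, 4.8125, 5.25, 5.6875, 6.125, 6.5625.
f(3.5) = -17.25, f(3.9375) = -24.82421875, f(4.375) = -33.546875, f(4.8125) = -43.41796875, f(5.25) = -54.4375, f(5.6875) = -66.60546875, f(6.125) = -79.921875, f(6.5625) = -94.38671875.
Sum = Δu · [f(3.5) + f(3.9375) + f(4.375) + ...].
Sum ≈ -181.2959.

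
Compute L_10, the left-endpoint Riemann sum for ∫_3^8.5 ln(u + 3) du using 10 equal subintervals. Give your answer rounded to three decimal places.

Δu = (8.5 − 3)/10 = 0.55.
Left endpoints: 3, 3.55, 4.1, 4.65, 5.2, 5.75, 6.3, 6.85, 7.4, 7.95.
f(3) ≈ 1.792, f(3.55) ≈ 1.879, f(4.1) ≈ 1.960, f(4.65) ≈ 2.035, f(5.2) ≈ 2.104, f(5.75) ≈ 2.169, f(6.3) ≈ 2.230, f(6.85) ≈ 2.287, f(7.4) ≈ 2.342, f(7.95) ≈ 2.393.
Sum = Δu · [f(3) + f(3.55) + f(4.1) + ...].
Sum ≈ 11.656.

11.656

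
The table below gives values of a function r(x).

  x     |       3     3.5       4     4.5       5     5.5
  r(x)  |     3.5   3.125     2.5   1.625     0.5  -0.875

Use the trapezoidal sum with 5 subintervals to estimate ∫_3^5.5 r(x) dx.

Δx = 0.5.
T_5 = (0.5/2)·[3.5 + 2·3.125 + 2·2.5 + 2·1.625 + 2·0.5 + (-0.875)] = 4.53125.

4.53125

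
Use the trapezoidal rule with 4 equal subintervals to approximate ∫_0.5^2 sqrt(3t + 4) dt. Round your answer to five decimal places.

4.15898

Δt = (2 − 0.5)/4 = 0.375.
f(0.5) ≈ 2.34521, f(0.875) ≈ 2.57391, f(1.25) ≈ 2.78388, f(1.625) ≈ 2.97909, f(2) ≈ 3.16228.
T_4 = (Δt/2)·[f(t_0) + 2f(t_1) + 2f(t_2) + 2f(t_3) + f(t_4)].
Sum ≈ 4.15898.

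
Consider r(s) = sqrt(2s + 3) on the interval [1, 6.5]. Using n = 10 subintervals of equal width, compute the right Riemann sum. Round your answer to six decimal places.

18.086670

Δs = (6.5 − 1)/10 = 0.55.
Right endpoints: 1.55, 2.1, 2.65, 3.2, 3.75, 4.3, 4.85, 5.4, 5.95, 6.5.
r(1.55) ≈ 2.469818, r(2.1) ≈ 2.683282, r(2.65) ≈ 2.880972, r(3.2) ≈ 3.065942, r(3.75) ≈ 3.240370, r(4.3) ≈ 3.405877, r(4.85) ≈ 3.563706, r(5.4) ≈ 3.714835, r(5.95) ≈ 3.860052, r(6.5) ≈ 4.000000.
Sum = Δs · [r(1.55) + r(2.1) + r(2.65) + ...].
Sum ≈ 18.086670.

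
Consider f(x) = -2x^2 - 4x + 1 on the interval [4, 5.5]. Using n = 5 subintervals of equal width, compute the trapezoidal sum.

Δx = (5.5 − 4)/5 = 0.3.
f(4) = -47, f(4.3) = -53.18, f(4.6) = -59.72, f(4.9) = -66.62, f(5.2) = -73.88, f(5.5) = -81.5.
T_5 = (Δx/2)·[f(x_0) + 2f(x_1) + ... + 2f(x_{4}) + f(x_5)].
Sum = -95.295.

-95.295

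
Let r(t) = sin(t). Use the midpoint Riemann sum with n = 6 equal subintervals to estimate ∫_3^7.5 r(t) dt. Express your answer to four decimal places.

Δt = (7.5 − 3)/6 = 0.75.
Midpoints: 3.375, 4.125, 4.875, 5.625, 6.375, 7.125.
r(3.375) ≈ -0.2313, r(4.125) ≈ -0.8324, r(4.875) ≈ -0.9868, r(5.625) ≈ -0.6117, r(6.375) ≈ 0.0917, r(7.125) ≈ 0.7459.
Sum = Δt · [r(3.375) + r(4.125) + r(4.875) + ...].
Sum ≈ -1.3685.

-1.3685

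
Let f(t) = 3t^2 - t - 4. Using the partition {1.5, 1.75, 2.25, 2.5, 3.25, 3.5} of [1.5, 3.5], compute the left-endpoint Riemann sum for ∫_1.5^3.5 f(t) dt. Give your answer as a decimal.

Subinterval widths: 0.25, 0.5, 0.25, 0.75, 0.25.
Left endpoints: 1.5, 1.75, 2.25, 2.5, 3.25.
f(1.5) = 1.25, f(1.75) = 3.4375, f(2.25) = 8.9375, f(2.5) = 12.25, f(3.25) = 24.4375.
Sum = Σ Δt_i · f(t_i).
Sum = 19.5625.

19.5625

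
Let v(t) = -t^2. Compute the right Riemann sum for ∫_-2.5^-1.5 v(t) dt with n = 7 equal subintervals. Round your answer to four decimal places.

-3.8010

Δt = (-1.5 − (-2.5))/7 = 1/7.
Right endpoints: -33/14, -31/14, -29/14, -27/14, -25/14, -23/14, -1.5.
v(-33/14) = -1089/196, v(-31/14) = -961/196, v(-29/14) = -841/196, v(-27/14) = -729/196, v(-25/14) = -625/196, v(-23/14) = -529/196, v(-1.5) = -2.25.
Sum = Δt · [v(-33/14) + v(-31/14) + v(-29/14) + ...].
Sum ≈ -3.8010.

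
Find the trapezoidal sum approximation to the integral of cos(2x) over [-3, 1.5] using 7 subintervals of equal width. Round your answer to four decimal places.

-0.0593

Δx = (1.5 − (-3))/7 = 9/14.
f(-3) ≈ 0.9602, f(-33/14) ≈ 0.0019, f(-12/7) ≈ -0.9591, f(-15/14) ≈ -0.5414, f(-3/7) ≈ 0.6546, f(3/14) ≈ 0.9096, f(6/7) ≈ -0.1430, f(1.5) ≈ -0.9900.
T_7 = (Δx/2)·[f(x_0) + 2f(x_1) + ... + 2f(x_{6}) + f(x_7)].
Sum ≈ -0.0593.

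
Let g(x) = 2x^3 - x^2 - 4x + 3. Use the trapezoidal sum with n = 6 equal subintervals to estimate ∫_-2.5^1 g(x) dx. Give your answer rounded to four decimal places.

Δx = (1 − (-2.5))/6 = 7/12.
g(-2.5) = -24.5, g(-23/12) = -6125/864, g(-4/3) = 49/27, g(-0.75) = 4.59375, g(-1/6) = 98/27, g(5/12) = 1127/864, g(1) = 0.
T_6 = (Δx/2)·[g(x_0) + 2g(x_1) + ... + 2g(x_{5}) + g(x_6)].
Sum ≈ -4.6646.

-4.6646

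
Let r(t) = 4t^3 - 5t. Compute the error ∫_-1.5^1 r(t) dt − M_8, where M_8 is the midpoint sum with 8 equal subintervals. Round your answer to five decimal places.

-0.06104

Exact integral: ∫_-1.5^1 r(t) dt = -0.9375.
M_8 ≈ -0.8764648.
Error ≈ -0.9375 − (-0.8764648) ≈ -0.06104.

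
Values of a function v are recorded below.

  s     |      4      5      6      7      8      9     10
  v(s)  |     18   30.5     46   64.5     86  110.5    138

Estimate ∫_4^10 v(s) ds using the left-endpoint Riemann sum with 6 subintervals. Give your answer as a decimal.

Δs = 1.
Sum = 1·[18 + 30.5 + 46 + 64.5 + 86 + 110.5] = 355.5.

355.5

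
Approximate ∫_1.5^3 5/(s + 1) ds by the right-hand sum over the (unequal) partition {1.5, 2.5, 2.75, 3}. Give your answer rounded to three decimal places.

2.074

Subinterval widths: 1, 0.25, 0.25.
Right endpoints: 2.5, 2.75, 3.
f(2.5) = 10/7, f(2.75) = 4/3, f(3) = 1.25.
Sum = Σ Δs_i · f(s_i).
Sum ≈ 2.074.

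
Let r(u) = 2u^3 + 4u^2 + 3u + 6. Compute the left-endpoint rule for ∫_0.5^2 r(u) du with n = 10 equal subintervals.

30.5146875

Δu = (2 − 0.5)/10 = 0.15.
Left endpoints: 0.5, 0.65, 0.8, 0.95, 1.1, 1.25, 1.4, 1.55, 1.7, 1.85.
r(0.5) = 8.75, r(0.65) = 10.18925, r(0.8) = 11.984, r(0.95) = 14.17475, r(1.1) = 16.802, r(1.25) = 19.90625, r(1.4) = 23.528, r(1.55) = 27.70775, r(1.7) = 32.486, r(1.85) = 37.90325.
Sum = Δu · [r(0.5) + r(0.65) + r(0.8) + ...].
Sum = 30.5146875.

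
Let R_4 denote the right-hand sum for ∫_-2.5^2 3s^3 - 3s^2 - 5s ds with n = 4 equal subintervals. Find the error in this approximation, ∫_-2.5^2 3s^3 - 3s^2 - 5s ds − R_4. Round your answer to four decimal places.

Exact integral: ∫_-2.5^2 f(s) ds = -35.296875.
R_4 ≈ -9.272461.
Error ≈ -35.296875 − (-9.272461) ≈ -26.0244.

-26.0244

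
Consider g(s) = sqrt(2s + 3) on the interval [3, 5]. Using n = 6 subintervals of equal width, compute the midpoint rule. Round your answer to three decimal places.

Δs = (5 − 3)/6 = 1/3.
Midpoints: 19/6, 3.5, 23/6, 25/6, 4.5, 29/6.
g(19/6) ≈ 3.055, g(3.5) ≈ 3.162, g(23/6) ≈ 3.266, g(25/6) ≈ 3.367, g(4.5) ≈ 3.464, g(29/6) ≈ 3.559.
Sum = Δs · [g(19/6) + g(3.5) + g(23/6) + ...].
Sum ≈ 6.624.

6.624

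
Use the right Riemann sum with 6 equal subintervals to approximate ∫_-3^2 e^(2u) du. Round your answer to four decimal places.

Δu = (2 − (-3))/6 = 5/6.
Right endpoints: -13/6, -4/3, -0.5, 1/3, 7/6, 2.
f(-13/6) ≈ 0.0131, f(-4/3) ≈ 0.0695, f(-0.5) ≈ 0.3679, f(1/3) ≈ 1.9477, f(7/6) ≈ 10.3123, f(2) ≈ 54.5982.
Sum = Δu · [f(-13/6) + f(-4/3) + f(-0.5) + ...].
Sum ≈ 56.0905.

56.0905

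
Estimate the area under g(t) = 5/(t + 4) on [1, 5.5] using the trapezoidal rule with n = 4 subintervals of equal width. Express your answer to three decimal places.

Δt = (5.5 − 1)/4 = 1.125.
g(1) = 1, g(2.125) = 40/49, g(3.25) = 20/29, g(4.375) = 40/67, g(5.5) = 10/19.
T_4 = (Δt/2)·[g(t_0) + 2g(t_1) + 2g(t_2) + 2g(t_3) + g(t_4)].
Sum ≈ 3.224.

3.224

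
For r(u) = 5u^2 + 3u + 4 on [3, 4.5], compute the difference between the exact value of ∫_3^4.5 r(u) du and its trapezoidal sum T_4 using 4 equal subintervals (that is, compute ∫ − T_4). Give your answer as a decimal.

Exact integral: ∫_3^4.5 r(u) du = 129.75.
T_4 = 129.92578125.
Error = 129.75 − 129.92578125 = -0.17578125.

-0.17578125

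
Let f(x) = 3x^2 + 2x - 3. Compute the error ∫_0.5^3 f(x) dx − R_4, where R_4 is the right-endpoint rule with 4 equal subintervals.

-10.25390625

Exact integral: ∫_0.5^3 f(x) dx = 28.125.
R_4 = 38.37890625.
Error = 28.125 − 38.37890625 = -10.25390625.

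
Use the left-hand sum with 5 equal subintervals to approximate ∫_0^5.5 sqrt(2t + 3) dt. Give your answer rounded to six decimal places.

14.592815

Δt = (5.5 − 0)/5 = 1.1.
Left endpoints: 0, 1.1, 2.2, 3.3, 4.4.
f(0) ≈ 1.732051, f(1.1) ≈ 2.280351, f(2.2) ≈ 2.720294, f(3.3) ≈ 3.098387, f(4.4) ≈ 3.435113.
Sum = Δt · [f(0) + f(1.1) + f(2.2) + f(3.3) + f(4.4)].
Sum ≈ 14.592815.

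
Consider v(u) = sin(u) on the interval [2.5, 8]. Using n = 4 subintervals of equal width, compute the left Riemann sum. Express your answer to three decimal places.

Δu = (8 − 2.5)/4 = 1.375.
Left endpoints: 2.5, 3.875, 5.25, 6.625.
v(2.5) ≈ 0.598, v(3.875) ≈ -0.669, v(5.25) ≈ -0.859, v(6.625) ≈ 0.335.
Sum = Δu · [v(2.5) + v(3.875) + v(5.25) + v(6.625)].
Sum ≈ -0.818.

-0.818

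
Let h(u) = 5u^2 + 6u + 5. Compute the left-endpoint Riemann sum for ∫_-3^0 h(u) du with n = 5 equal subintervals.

Δu = (0 − (-3))/5 = 0.6.
Left endpoints: -3, -2.4, -1.8, -1.2, -0.6.
h(-3) = 32, h(-2.4) = 19.4, h(-1.8) = 10.4, h(-1.2) = 5, h(-0.6) = 3.2.
Sum = Δu · [h(-3) + h(-2.4) + h(-1.8) + h(-1.2) + h(-0.6)].
Sum = 42.

42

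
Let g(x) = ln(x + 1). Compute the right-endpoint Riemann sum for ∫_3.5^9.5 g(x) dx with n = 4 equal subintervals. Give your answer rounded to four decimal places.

12.5329

Δx = (9.5 − 3.5)/4 = 1.5.
Right endpoints: 5, 6.5, 8, 9.5.
g(5) ≈ 1.7918, g(6.5) ≈ 2.0149, g(8) ≈ 2.1972, g(9.5) ≈ 2.3514.
Sum = Δx · [g(5) + g(6.5) + g(8) + g(9.5)].
Sum ≈ 12.5329.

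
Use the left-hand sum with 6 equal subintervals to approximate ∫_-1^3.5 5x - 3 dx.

Δx = (3.5 − (-1))/6 = 0.75.
Left endpoints: -1, -0.25, 0.5, 1.25, 2, 2.75.
f(-1) = -8, f(-0.25) = -4.25, f(0.5) = -0.5, f(1.25) = 3.25, f(2) = 7, f(2.75) = 10.75.
Sum = Δx · [f(-1) + f(-0.25) + f(0.5) + ...].
Sum = 6.1875.

6.1875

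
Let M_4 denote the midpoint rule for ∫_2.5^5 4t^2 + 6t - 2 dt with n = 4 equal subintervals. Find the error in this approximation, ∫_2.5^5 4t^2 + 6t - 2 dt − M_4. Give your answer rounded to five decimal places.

Exact integral: ∫_2.5^5 f(t) dt ≈ 197.0833333.
M_4 = 196.7578125.
Error ≈ 197.0833333 − 196.7578125 ≈ 0.32552.

0.32552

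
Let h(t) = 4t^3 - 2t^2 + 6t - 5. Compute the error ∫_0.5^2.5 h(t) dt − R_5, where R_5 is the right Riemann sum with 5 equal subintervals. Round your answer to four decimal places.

Exact integral: ∫_0.5^2.5 h(t) dt ≈ 36.666667.
R_5 = 49.92.
Error ≈ 36.666667 − 49.92 ≈ -13.2533.

-13.2533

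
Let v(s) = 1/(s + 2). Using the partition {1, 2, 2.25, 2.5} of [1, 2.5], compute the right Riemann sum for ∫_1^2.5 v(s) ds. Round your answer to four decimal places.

0.3644

Subinterval widths: 1, 0.25, 0.25.
Right endpoints: 2, 2.25, 2.5.
v(2) = 0.25, v(2.25) = 4/17, v(2.5) = 2/9.
Sum = Σ Δs_i · v(s_i).
Sum ≈ 0.3644.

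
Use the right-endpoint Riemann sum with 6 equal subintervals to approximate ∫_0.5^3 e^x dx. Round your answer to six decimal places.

22.543787

Δx = (3 − 0.5)/6 = 5/12.
Right endpoints: 11/12, 4/3, 1.75, 13/6, 31/12, 3.
f(11/12) ≈ 2.500940, f(4/3) ≈ 3.793668, f(1.75) ≈ 5.754603, f(13/6) ≈ 8.729138, f(31/12) ≈ 13.241202, f(3) ≈ 20.085537.
Sum = Δx · [f(11/12) + f(4/3) + f(1.75) + ...].
Sum ≈ 22.543787.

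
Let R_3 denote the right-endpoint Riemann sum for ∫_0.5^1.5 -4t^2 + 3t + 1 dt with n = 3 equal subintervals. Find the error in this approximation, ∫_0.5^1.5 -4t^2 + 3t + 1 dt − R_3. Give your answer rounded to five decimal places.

Exact integral: ∫_0.5^1.5 f(t) dt ≈ -0.3333333.
R_3 ≈ -1.2407407.
Error ≈ -0.3333333 − (-1.2407407) ≈ 0.90741.

0.90741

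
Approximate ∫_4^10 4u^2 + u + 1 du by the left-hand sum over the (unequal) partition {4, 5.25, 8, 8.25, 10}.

965.5

Subinterval widths: 1.25, 2.75, 0.25, 1.75.
Left endpoints: 4, 5.25, 8, 8.25.
f(4) = 69, f(5.25) = 116.5, f(8) = 265, f(8.25) = 281.5.
Sum = Σ Δu_i · f(u_i).
Sum = 965.5.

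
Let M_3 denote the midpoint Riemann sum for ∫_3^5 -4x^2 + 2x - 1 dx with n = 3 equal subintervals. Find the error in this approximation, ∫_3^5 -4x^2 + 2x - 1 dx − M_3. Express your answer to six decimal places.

Exact integral: ∫_3^5 f(x) dx ≈ -116.66666667.
M_3 ≈ -116.37037037.
Error ≈ -116.66666667 − (-116.37037037) ≈ -0.296296.

-0.296296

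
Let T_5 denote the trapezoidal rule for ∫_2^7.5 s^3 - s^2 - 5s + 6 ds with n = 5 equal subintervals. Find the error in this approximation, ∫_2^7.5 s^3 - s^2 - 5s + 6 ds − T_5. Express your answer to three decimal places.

-14.696

Exact integral: ∫_2^7.5 f(s) ds ≈ 551.43229.
T_5 = 566.12875.
Error ≈ 551.43229 − 566.12875 ≈ -14.696.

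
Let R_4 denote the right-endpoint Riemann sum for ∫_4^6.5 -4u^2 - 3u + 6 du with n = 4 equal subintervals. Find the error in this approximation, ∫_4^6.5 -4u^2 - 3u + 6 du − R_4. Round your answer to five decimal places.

35.80729

Exact integral: ∫_4^6.5 f(u) du ≈ -305.2083333.
R_4 = -341.015625.
Error ≈ -305.2083333 − (-341.015625) ≈ 35.80729.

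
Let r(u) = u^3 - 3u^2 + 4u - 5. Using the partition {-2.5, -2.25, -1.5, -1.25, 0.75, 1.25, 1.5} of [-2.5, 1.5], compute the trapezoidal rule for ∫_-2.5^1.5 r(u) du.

Subinterval widths: 0.25, 0.75, 0.25, 2, 0.5, 0.25.
r(-2.5) = -49.375, r(-2.25) = -40.578125, r(-1.5) = -21.125, r(-1.25) = -16.640625, r(0.75) = -3.265625, r(1.25) = -2.734375, r(1.5) = -2.375.
On each subinterval the trapezoid contributes (Δu_i/2)·[r(u_{i-1}) + r(u_i)].
Sum = -61.1484375.

-61.1484375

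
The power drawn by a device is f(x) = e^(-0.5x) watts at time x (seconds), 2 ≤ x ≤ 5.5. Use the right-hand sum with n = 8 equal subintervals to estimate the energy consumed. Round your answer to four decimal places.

Δx = (5.5 − 2)/8 = 0.4375.
Right endpoints: 2.4375, 2.875, 3.3125, 3.75, 4.1875, 4.625, 5.0625, 5.5.
f(2.4375) ≈ 0.2956, f(2.875) ≈ 0.2375, f(3.3125) ≈ 0.1909, f(3.75) ≈ 0.1534, f(4.1875) ≈ 0.1232, f(4.625) ≈ 0.0990, f(5.0625) ≈ 0.0796, f(5.5) ≈ 0.0639.
Sum = Δx · [f(2.4375) + f(2.875) + f(3.3125) + ...].
Sum ≈ 0.5438.

0.5438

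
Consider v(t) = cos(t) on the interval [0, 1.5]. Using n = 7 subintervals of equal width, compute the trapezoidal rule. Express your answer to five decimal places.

0.99368

Δt = (1.5 − 0)/7 = 3/14.
v(0) ≈ 1.00000, v(3/14) ≈ 0.97713, v(3/7) ≈ 0.90956, v(9/14) ≈ 0.80039, v(6/7) ≈ 0.65460, v(15/14) ≈ 0.47887, v(9/7) ≈ 0.28124, v(1.5) ≈ 0.07074.
T_7 = (Δt/2)·[v(t_0) + 2v(t_1) + ... + 2v(t_{6}) + v(t_7)].
Sum ≈ 0.99368.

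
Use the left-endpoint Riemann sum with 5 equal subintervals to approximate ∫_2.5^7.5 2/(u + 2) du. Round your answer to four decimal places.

Δu = (7.5 − 2.5)/5 = 1.
Left endpoints: 2.5, 3.5, 4.5, 5.5, 6.5.
f(2.5) = 4/9, f(3.5) = 4/11, f(4.5) = 4/13, f(5.5) = 4/15, f(6.5) = 4/17.
Sum = Δu · [f(2.5) + f(3.5) + f(4.5) + f(5.5) + f(6.5)].
Sum ≈ 1.6177.

1.6177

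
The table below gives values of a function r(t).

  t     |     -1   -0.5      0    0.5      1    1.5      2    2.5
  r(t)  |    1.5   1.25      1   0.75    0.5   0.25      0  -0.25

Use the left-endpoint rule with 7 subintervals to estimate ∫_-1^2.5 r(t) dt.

Δt = 0.5.
Sum = 0.5·[1.5 + 1.25 + 1 + 0.75 + 0.5 + 0.25 + 0] = 2.625.

2.625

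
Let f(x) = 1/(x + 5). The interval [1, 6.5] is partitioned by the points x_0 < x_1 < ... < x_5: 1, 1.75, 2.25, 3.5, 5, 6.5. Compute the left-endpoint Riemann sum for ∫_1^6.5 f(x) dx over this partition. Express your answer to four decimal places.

0.6980

Subinterval widths: 0.75, 0.5, 1.25, 1.5, 1.5.
Left endpoints: 1, 1.75, 2.25, 3.5, 5.
f(1) = 1/6, f(1.75) = 4/27, f(2.25) = 4/29, f(3.5) = 2/17, f(5) = 0.1.
Sum = Σ Δx_i · f(x_i).
Sum ≈ 0.6980.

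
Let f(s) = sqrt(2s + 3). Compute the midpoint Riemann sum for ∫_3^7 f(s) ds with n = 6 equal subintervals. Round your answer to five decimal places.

Δs = (7 − 3)/6 = 2/3.
Midpoints: 10/3, 4, 14/3, 16/3, 6, 20/3.
f(10/3) ≈ 3.10913, f(4) ≈ 3.31662, f(14/3) ≈ 3.51188, f(16/3) ≈ 3.69685, f(6) ≈ 3.87298, f(20/3) ≈ 4.04145.
Sum = Δs · [f(10/3) + f(4) + f(14/3) + ...].
Sum ≈ 14.36594.

14.36594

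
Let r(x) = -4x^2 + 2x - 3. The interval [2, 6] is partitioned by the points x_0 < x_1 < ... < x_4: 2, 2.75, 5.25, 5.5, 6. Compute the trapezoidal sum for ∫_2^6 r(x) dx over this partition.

-268.125

Subinterval widths: 0.75, 2.5, 0.25, 0.5.
r(2) = -15, r(2.75) = -27.75, r(5.25) = -102.75, r(5.5) = -113, r(6) = -135.
On each subinterval the trapezoid contributes (Δx_i/2)·[r(x_{i-1}) + r(x_i)].
Sum = -268.125.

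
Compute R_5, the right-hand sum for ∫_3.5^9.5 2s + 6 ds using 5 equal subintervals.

Δs = (9.5 − 3.5)/5 = 1.2.
Right endpoints: 4.7, 5.9, 7.1, 8.3, 9.5.
f(4.7) = 15.4, f(5.9) = 17.8, f(7.1) = 20.2, f(8.3) = 22.6, f(9.5) = 25.
Sum = Δs · [f(4.7) + f(5.9) + f(7.1) + f(8.3) + f(9.5)].
Sum = 121.2.

121.2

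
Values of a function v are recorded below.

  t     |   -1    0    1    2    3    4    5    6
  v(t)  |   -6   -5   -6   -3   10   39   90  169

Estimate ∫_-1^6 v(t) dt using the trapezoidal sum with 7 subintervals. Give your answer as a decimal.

206.5

Δt = 1.
T_7 = (1/2)·[(-6) + 2·(-5) + 2·(-6) + 2·(-3) + 2·10 + 2·39 + 2·90 + 169] = 206.5.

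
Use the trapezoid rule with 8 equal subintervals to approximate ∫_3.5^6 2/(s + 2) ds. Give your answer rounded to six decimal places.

0.749671

Δs = (6 − 3.5)/8 = 0.3125.
f(3.5) = 4/11, f(3.8125) = 32/93, f(4.125) = 16/49, f(4.4375) = 32/103, f(4.75) = 8/27, f(5.0625) = 32/113, f(5.375) = 16/59, f(5.6875) = 32/123, f(6) = 0.25.
T_8 = (Δs/2)·[f(s_0) + 2f(s_1) + ... + 2f(s_{7}) + f(s_8)].
Sum ≈ 0.749671.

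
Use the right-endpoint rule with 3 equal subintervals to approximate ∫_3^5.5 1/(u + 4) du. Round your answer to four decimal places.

0.2903

Δu = (5.5 − 3)/3 = 5/6.
Right endpoints: 23/6, 14/3, 5.5.
f(23/6) = 6/47, f(14/3) = 3/26, f(5.5) = 2/19.
Sum = Δu · [f(23/6) + f(14/3) + f(5.5)].
Sum ≈ 0.2903.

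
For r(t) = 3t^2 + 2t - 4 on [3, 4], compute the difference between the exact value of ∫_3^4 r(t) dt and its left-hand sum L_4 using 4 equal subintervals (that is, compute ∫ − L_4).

Exact integral: ∫_3^4 r(t) dt = 40.
L_4 = 37.15625.
Error = 40 − 37.15625 = 2.84375.

2.84375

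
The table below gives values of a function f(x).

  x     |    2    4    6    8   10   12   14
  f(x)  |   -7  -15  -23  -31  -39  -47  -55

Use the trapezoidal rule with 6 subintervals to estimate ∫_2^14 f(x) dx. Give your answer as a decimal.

-372

Δx = 2.
T_6 = (2/2)·[(-7) + 2·(-15) + 2·(-23) + 2·(-31) + 2·(-39) + 2·(-47) + (-55)] = -372.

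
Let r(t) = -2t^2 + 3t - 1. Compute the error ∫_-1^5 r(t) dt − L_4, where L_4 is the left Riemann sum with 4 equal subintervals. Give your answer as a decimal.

-18

Exact integral: ∫_-1^5 r(t) dt = -54.
L_4 = -36.
Error = -54 − (-36) = -18.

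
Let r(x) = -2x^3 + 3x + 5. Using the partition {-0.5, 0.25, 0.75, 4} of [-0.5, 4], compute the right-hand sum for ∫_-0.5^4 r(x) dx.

Subinterval widths: 0.75, 0.5, 3.25.
Right endpoints: 0.25, 0.75, 4.
r(0.25) = 5.71875, r(0.75) = 6.40625, r(4) = -111.
Sum = Σ Δx_i · r(x_i).
Sum = -353.2578125.

-353.2578125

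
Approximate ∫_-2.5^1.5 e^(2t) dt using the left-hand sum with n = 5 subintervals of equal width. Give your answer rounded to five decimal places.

4.06347

Δt = (1.5 − (-2.5))/5 = 0.8.
Left endpoints: -2.5, -1.7, -0.9, -0.1, 0.7.
f(-2.5) ≈ 0.00674, f(-1.7) ≈ 0.03337, f(-0.9) ≈ 0.16530, f(-0.1) ≈ 0.81873, f(0.7) ≈ 4.05520.
Sum = Δt · [f(-2.5) + f(-1.7) + f(-0.9) + f(-0.1) + f(0.7)].
Sum ≈ 4.06347.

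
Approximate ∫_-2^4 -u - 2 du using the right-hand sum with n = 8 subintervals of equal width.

-20.25

Δu = (4 − (-2))/8 = 0.75.
Right endpoints: -1.25, -0.5, 0.25, 1, 1.75, 2.5, 3.25, 4.
f(-1.25) = -0.75, f(-0.5) = -1.5, f(0.25) = -2.25, f(1) = -3, f(1.75) = -3.75, f(2.5) = -4.5, f(3.25) = -5.25, f(4) = -6.
Sum = Δu · [f(-1.25) + f(-0.5) + f(0.25) + ...].
Sum = -20.25.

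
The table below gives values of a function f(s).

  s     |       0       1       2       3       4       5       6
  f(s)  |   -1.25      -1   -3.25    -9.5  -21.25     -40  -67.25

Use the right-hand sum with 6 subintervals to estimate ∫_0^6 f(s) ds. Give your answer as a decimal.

Δs = 1.
Sum = 1·[(-1) + (-3.25) + (-9.5) + (-21.25) + (-40) + (-67.25)] = -142.25.

-142.25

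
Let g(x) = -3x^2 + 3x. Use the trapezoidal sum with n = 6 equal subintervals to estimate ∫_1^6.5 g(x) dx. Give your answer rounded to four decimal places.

-214.0608

Δx = (6.5 − 1)/6 = 11/12.
g(1) = 0, g(23/12) = -253/48, g(17/6) = -187/12, g(3.75) = -30.9375, g(14/3) = -154/3, g(67/12) = -3685/48, g(6.5) = -107.25.
T_6 = (Δx/2)·[g(x_0) + 2g(x_1) + ... + 2g(x_{5}) + g(x_6)].
Sum ≈ -214.0608.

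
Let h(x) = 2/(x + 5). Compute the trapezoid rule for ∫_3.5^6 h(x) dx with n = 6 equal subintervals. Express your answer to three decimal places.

0.516

Δx = (6 − 3.5)/6 = 5/12.
h(3.5) = 4/17, h(47/12) = 24/107, h(13/3) = 3/14, h(4.75) = 8/39, h(31/6) = 12/61, h(67/12) = 24/127, h(6) = 2/11.
T_6 = (Δx/2)·[h(x_0) + 2h(x_1) + ... + 2h(x_{5}) + h(x_6)].
Sum ≈ 0.516.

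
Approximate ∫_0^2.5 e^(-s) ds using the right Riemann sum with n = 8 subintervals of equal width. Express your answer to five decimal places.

Δs = (2.5 − 0)/8 = 0.3125.
Right endpoints: 0.3125, 0.625, 0.9375, 1.25, 1.5625, 1.875, 2.1875, 2.5.
f(0.3125) ≈ 0.73162, f(0.625) ≈ 0.53526, f(0.9375) ≈ 0.39161, f(1.25) ≈ 0.28650, f(1.5625) ≈ 0.20961, f(1.875) ≈ 0.15335, f(2.1875) ≈ 0.11220, f(2.5) ≈ 0.08208.
Sum = Δs · [f(0.3125) + f(0.625) + f(0.9375) + ...].
Sum ≈ 0.78195.

0.78195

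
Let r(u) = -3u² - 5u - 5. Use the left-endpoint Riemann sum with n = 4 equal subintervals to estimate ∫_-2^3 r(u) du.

Δu = (3 − (-2))/4 = 1.25.
Left endpoints: -2, -0.75, 0.5, 1.75.
r(-2) = -7, r(-0.75) = -2.9375, r(0.5) = -8.25, r(1.75) = -22.9375.
Sum = Δu · [r(-2) + r(-0.75) + r(0.5) + r(1.75)].
Sum = -51.40625.

-51.40625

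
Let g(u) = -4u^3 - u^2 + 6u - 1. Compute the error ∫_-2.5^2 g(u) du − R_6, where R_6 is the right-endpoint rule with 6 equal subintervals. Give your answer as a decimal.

Exact integral: ∫_-2.5^2 g(u) du = 3.9375.
R_6 = -19.6875.
Error = 3.9375 − (-19.6875) = 23.625.

23.625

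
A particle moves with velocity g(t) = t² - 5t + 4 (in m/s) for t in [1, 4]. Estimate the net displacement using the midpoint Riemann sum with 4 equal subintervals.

Δt = (4 − 1)/4 = 0.75.
Midpoints: 1.375, 2.125, 2.875, 3.625.
g(1.375) = -0.984375, g(2.125) = -2.109375, g(2.875) = -2.109375, g(3.625) = -0.984375.
Sum = Δt · [g(1.375) + g(2.125) + g(2.875) + g(3.625)].
Sum = -4.640625.

-4.640625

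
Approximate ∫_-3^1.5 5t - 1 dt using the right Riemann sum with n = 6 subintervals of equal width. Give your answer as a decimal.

-12.9375

Δt = (1.5 − (-3))/6 = 0.75.
Right endpoints: -2.25, -1.5, -0.75, 0, 0.75, 1.5.
f(-2.25) = -12.25, f(-1.5) = -8.5, f(-0.75) = -4.75, f(0) = -1, f(0.75) = 2.75, f(1.5) = 6.5.
Sum = Δt · [f(-2.25) + f(-1.5) + f(-0.75) + ...].
Sum = -12.9375.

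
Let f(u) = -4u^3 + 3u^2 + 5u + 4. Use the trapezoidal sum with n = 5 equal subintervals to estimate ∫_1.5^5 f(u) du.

-437.7275

Δu = (5 − 1.5)/5 = 0.7.
f(1.5) = 4.75, f(2.2) = -13.072, f(2.9) = -53.826, f(3.6) = -125.744, f(4.3) = -237.058, f(5) = -396.
T_5 = (Δu/2)·[f(u_0) + 2f(u_1) + ... + 2f(u_{4}) + f(u_5)].
Sum = -437.7275.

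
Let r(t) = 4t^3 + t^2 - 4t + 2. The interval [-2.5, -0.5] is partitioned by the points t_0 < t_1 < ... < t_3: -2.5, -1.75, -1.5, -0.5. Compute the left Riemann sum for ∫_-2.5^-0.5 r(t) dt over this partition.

Subinterval widths: 0.75, 0.25, 1.
Left endpoints: -2.5, -1.75, -1.5.
r(-2.5) = -44.25, r(-1.75) = -9.375, r(-1.5) = -3.25.
Sum = Σ Δt_i · r(t_i).
Sum = -38.78125.

-38.78125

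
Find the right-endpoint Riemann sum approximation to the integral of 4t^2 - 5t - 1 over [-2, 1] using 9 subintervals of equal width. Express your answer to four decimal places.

Δt = (1 − (-2))/9 = 1/3.
Right endpoints: -5/3, -4/3, -1, -2/3, -1/3, 0, 1/3, 2/3, 1.
f(-5/3) = 166/9, f(-4/3) = 115/9, f(-1) = 8, f(-2/3) = 37/9, f(-1/3) = 10/9, f(0) = -1, f(1/3) = -20/9, f(2/3) = -23/9, f(1) = -2.
Sum = Δt · [f(-5/3) + f(-4/3) + f(-1) + ...].
Sum ≈ 12.2222.

12.2222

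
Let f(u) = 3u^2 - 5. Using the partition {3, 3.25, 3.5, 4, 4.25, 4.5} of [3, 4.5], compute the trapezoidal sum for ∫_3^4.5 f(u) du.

Subinterval widths: 0.25, 0.25, 0.5, 0.25, 0.25.
f(3) = 22, f(3.25) = 26.6875, f(3.5) = 31.75, f(4) = 43, f(4.25) = 49.1875, f(4.5) = 55.75.
On each subinterval the trapezoid contributes (Δu_i/2)·[f(u_{i-1}) + f(u_i)].
Sum = 56.71875.

56.71875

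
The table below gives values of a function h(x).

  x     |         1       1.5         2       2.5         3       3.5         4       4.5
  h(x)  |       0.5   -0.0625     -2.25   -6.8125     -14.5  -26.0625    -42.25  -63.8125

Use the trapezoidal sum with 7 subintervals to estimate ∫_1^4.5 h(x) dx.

Δx = 0.5.
T_7 = (0.5/2)·[0.5 + 2·(-0.0625) + 2·(-2.25) + 2·(-6.8125) + 2·(-14.5) + 2·(-26.0625) + 2·(-42.25) + (-63.8125)] = -61.796875.

-61.796875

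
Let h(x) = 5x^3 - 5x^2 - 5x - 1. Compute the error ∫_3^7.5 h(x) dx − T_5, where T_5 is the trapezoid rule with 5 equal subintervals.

-44.803125

Exact integral: ∫_3^7.5 h(x) dx = 3073.078125.
T_5 = 3117.88125.
Error = 3073.078125 − 3117.88125 = -44.803125.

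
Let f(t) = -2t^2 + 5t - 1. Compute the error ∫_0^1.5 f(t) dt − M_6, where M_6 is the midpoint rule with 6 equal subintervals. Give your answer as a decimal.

-0.015625

Exact integral: ∫_0^1.5 f(t) dt = 1.875.
M_6 = 1.890625.
Error = 1.875 − 1.890625 = -0.015625.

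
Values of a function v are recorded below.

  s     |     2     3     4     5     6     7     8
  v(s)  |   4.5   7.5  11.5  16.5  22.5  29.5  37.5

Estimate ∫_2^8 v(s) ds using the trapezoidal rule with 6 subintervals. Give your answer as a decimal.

Δs = 1.
T_6 = (1/2)·[4.5 + 2·7.5 + 2·11.5 + 2·16.5 + 2·22.5 + 2·29.5 + 37.5] = 108.5.

108.5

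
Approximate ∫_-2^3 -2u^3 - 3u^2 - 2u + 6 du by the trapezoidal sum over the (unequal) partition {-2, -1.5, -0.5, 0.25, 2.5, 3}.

Subinterval widths: 0.5, 1, 0.75, 2.25, 0.5.
f(-2) = 14, f(-1.5) = 9, f(-0.5) = 6.5, f(0.25) = 5.28125, f(2.5) = -49, f(3) = -81.
On each subinterval the trapezoid contributes (Δu_i/2)·[f(u_{i-1}) + f(u_i)].
Sum = -63.765625.

-63.765625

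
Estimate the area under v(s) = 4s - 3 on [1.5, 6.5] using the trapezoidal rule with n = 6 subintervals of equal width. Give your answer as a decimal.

65

Δs = (6.5 − 1.5)/6 = 5/6.
v(1.5) = 3, v(7/3) = 19/3, v(19/6) = 29/3, v(4) = 13, v(29/6) = 49/3, v(17/3) = 59/3, v(6.5) = 23.
T_6 = (Δs/2)·[v(s_0) + 2v(s_1) + ... + 2v(s_{5}) + v(s_6)].
Sum = 65.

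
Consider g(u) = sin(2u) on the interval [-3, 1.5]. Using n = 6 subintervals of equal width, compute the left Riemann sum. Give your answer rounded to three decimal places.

Δu = (1.5 − (-3))/6 = 0.75.
Left endpoints: -3, -2.25, -1.5, -0.75, 0, 0.75.
g(-3) ≈ 0.279, g(-2.25) ≈ 0.978, g(-1.5) ≈ -0.141, g(-0.75) ≈ -0.997, g(0) ≈ 0.000, g(0.75) ≈ 0.997.
Sum = Δu · [g(-3) + g(-2.25) + g(-1.5) + ...].
Sum ≈ 0.837.

0.837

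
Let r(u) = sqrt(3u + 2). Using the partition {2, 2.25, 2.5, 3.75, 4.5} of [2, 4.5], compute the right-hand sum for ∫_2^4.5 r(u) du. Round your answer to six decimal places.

9.012883

Subinterval widths: 0.25, 0.25, 1.25, 0.75.
Right endpoints: 2.25, 2.5, 3.75, 4.5.
r(2.25) ≈ 2.958040, r(2.5) ≈ 3.082207, r(3.75) ≈ 3.640055, r(4.5) ≈ 3.937004.
Sum = Σ Δu_i · r(u_i).
Sum ≈ 9.012883.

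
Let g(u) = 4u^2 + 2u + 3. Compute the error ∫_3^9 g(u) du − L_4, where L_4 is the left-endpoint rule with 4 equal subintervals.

Exact integral: ∫_3^9 g(u) du = 1026.
L_4 = 810.
Error = 1026 − 810 = 216.

216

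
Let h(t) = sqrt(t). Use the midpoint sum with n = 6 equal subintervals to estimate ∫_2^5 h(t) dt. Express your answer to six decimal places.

Δt = (5 − 2)/6 = 0.5.
Midpoints: 2.25, 2.75, 3.25, 3.75, 4.25, 4.75.
h(2.25) ≈ 1.500000, h(2.75) ≈ 1.658312, h(3.25) ≈ 1.802776, h(3.75) ≈ 1.936492, h(4.25) ≈ 2.061553, h(4.75) ≈ 2.179449.
Sum = Δt · [h(2.25) + h(2.75) + h(3.25) + ...].
Sum ≈ 5.569291.

5.569291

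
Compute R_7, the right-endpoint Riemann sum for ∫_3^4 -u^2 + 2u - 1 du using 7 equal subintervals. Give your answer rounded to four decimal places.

Δu = (4 − 3)/7 = 1/7.
Right endpoints: 22/7, 23/7, 24/7, 25/7, 26/7, 27/7, 4.
f(22/7) = -225/49, f(23/7) = -256/49, f(24/7) = -289/49, f(25/7) = -324/49, f(26/7) = -361/49, f(27/7) = -400/49, f(4) = -9.
Sum = Δu · [f(22/7) + f(23/7) + f(24/7) + ...].
Sum ≈ -6.6939.

-6.6939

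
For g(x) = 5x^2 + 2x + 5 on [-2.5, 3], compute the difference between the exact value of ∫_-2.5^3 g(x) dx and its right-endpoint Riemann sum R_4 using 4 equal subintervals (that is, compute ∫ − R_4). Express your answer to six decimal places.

-25.680990

Exact integral: ∫_-2.5^3 g(x) dx ≈ 101.29166667.
R_4 = 126.97265625.
Error ≈ 101.29166667 − 126.97265625 ≈ -25.680990.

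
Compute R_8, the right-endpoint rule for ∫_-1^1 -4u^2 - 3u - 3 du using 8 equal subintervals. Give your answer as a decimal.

-9.5

Δu = (1 − (-1))/8 = 0.25.
Right endpoints: -0.75, -0.5, -0.25, 0, 0.25, 0.5, 0.75, 1.
f(-0.75) = -3, f(-0.5) = -2.5, f(-0.25) = -2.5, f(0) = -3, f(0.25) = -4, f(0.5) = -5.5, f(0.75) = -7.5, f(1) = -10.
Sum = Δu · [f(-0.75) + f(-0.5) + f(-0.25) + ...].
Sum = -9.5.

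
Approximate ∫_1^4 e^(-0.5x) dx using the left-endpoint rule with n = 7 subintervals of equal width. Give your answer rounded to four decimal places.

Δx = (4 − 1)/7 = 3/7.
Left endpoints: 1, 10/7, 13/7, 16/7, 19/7, 22/7, 25/7.
f(1) ≈ 0.6065, f(10/7) ≈ 0.4895, f(13/7) ≈ 0.3951, f(16/7) ≈ 0.3189, f(19/7) ≈ 0.2574, f(22/7) ≈ 0.2077, f(25/7) ≈ 0.1677.
Sum = Δx · [f(1) + f(10/7) + f(13/7) + ...].
Sum ≈ 1.0470.

1.0470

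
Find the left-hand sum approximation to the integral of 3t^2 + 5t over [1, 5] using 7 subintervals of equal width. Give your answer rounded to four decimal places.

Δt = (5 − 1)/7 = 4/7.
Left endpoints: 1, 11/7, 15/7, 19/7, 23/7, 27/7, 31/7.
f(1) = 8, f(11/7) = 748/49, f(15/7) = 1200/49, f(19/7) = 1748/49, f(23/7) = 2392/49, f(27/7) = 3132/49, f(31/7) = 3968/49.
Sum = Δt · [f(1) + f(11/7) + f(15/7) + ...].
Sum ≈ 158.3673.

158.3673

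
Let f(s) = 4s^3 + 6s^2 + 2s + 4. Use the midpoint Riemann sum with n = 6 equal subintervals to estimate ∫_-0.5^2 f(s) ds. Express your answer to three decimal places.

45.395

Δs = (2 − (-0.5))/6 = 5/12.
Midpoints: -7/24, 0.125, 13/24, 23/24, 1.375, 43/24.
f(-7/24) = 13229/3456, f(0.125) = 4.3515625, f(13/24) = 25849/3456, f(23/24) = 51659/3456, f(1.375) = 28.4921875, f(43/24) = 172279/3456.
Sum = Δs · [f(-7/24) + f(0.125) + f(13/24) + ...].
Sum ≈ 45.395.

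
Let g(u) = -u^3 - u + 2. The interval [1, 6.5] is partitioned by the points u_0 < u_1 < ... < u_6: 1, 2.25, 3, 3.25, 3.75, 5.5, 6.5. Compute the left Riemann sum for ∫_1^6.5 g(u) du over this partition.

-298.7421875

Subinterval widths: 1.25, 0.75, 0.25, 0.5, 1.75, 1.
Left endpoints: 1, 2.25, 3, 3.25, 3.75, 5.5.
g(1) = 0, g(2.25) = -11.640625, g(3) = -28, g(3.25) = -35.578125, g(3.75) = -54.484375, g(5.5) = -169.875.
Sum = Σ Δu_i · g(u_i).
Sum = -298.7421875.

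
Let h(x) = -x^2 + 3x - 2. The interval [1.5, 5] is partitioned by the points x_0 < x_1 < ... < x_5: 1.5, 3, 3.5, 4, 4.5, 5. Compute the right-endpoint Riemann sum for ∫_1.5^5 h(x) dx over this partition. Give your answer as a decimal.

-18.25

Subinterval widths: 1.5, 0.5, 0.5, 0.5, 0.5.
Right endpoints: 3, 3.5, 4, 4.5, 5.
h(3) = -2, h(3.5) = -3.75, h(4) = -6, h(4.5) = -8.75, h(5) = -12.
Sum = Σ Δx_i · h(x_i).
Sum = -18.25.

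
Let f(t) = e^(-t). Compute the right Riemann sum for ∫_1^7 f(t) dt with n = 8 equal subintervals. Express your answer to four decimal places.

0.2464

Δt = (7 − 1)/8 = 0.75.
Right endpoints: 1.75, 2.5, 3.25, 4, 4.75, 5.5, 6.25, 7.
f(1.75) ≈ 0.1738, f(2.5) ≈ 0.0821, f(3.25) ≈ 0.0388, f(4) ≈ 0.0183, f(4.75) ≈ 0.0087, f(5.5) ≈ 0.0041, f(6.25) ≈ 0.0019, f(7) ≈ 0.0009.
Sum = Δt · [f(1.75) + f(2.5) + f(3.25) + ...].
Sum ≈ 0.2464.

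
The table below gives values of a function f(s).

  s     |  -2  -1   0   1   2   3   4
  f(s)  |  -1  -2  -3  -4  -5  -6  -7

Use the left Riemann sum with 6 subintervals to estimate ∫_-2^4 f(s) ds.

-21

Δs = 1.
Sum = 1·[(-1) + (-2) + (-3) + (-4) + (-5) + (-6)] = -21.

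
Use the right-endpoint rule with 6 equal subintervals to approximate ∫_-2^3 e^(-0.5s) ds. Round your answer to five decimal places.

Δs = (3 − (-2))/6 = 5/6.
Right endpoints: -7/6, -1/3, 0.5, 4/3, 13/6, 3.
f(-7/6) ≈ 1.79200, f(-1/3) ≈ 1.18136, f(0.5) ≈ 0.77880, f(4/3) ≈ 0.51342, f(13/6) ≈ 0.33847, f(3) ≈ 0.22313.
Sum = Δs · [f(-7/6) + f(-1/3) + f(0.5) + ...].
Sum ≈ 4.02265.

4.02265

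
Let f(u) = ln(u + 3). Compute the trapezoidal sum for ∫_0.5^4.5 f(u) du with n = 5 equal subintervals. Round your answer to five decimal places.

Δu = (4.5 − 0.5)/5 = 0.8.
f(0.5) ≈ 1.25276, f(1.3) ≈ 1.45862, f(2.1) ≈ 1.62924, f(2.9) ≈ 1.77495, f(3.7) ≈ 1.90211, f(4.5) ≈ 2.01490.
T_5 = (Δu/2)·[f(u_0) + 2f(u_1) + ... + 2f(u_{4}) + f(u_5)].
Sum ≈ 6.71900.

6.71900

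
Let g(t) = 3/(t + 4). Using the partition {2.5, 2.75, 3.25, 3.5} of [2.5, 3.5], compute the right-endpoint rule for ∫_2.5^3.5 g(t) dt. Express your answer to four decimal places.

0.4180

Subinterval widths: 0.25, 0.5, 0.25.
Right endpoints: 2.75, 3.25, 3.5.
g(2.75) = 4/9, g(3.25) = 12/29, g(3.5) = 0.4.
Sum = Σ Δt_i · g(t_i).
Sum ≈ 0.4180.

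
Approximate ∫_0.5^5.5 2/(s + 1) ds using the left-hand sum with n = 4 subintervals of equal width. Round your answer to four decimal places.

3.6769

Δs = (5.5 − 0.5)/4 = 1.25.
Left endpoints: 0.5, 1.75, 3, 4.25.
f(0.5) = 4/3, f(1.75) = 8/11, f(3) = 0.5, f(4.25) = 8/21.
Sum = Δs · [f(0.5) + f(1.75) + f(3) + f(4.25)].
Sum ≈ 3.6769.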